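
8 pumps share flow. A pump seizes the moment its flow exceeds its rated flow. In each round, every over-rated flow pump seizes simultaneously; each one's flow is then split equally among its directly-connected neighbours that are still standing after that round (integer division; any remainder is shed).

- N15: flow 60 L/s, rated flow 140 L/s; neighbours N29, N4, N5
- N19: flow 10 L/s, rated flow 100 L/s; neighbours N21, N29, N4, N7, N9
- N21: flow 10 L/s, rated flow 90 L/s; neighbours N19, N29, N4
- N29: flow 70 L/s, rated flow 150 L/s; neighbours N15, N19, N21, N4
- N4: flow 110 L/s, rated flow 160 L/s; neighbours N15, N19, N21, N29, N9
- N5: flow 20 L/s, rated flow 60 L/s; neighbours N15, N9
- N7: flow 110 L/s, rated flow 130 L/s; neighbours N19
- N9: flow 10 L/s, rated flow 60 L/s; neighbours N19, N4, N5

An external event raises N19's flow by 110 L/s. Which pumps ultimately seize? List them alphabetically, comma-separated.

Round 1 — N19 at 120 > 100. N19 seizes.
  N19 sheds 120 L/s to N21, N29, N4, N7, N9: 24 each.
    N21: 10+24 = 34 ≤ 90
    N29: 70+24 = 94 ≤ 150
    N4: 110+24 = 134 ≤ 160
    N7: 110+24 = 134 > 130
    N9: 10+24 = 34 ≤ 60
Round 2 — N7 seizes.
  N7 sheds 134 L/s: no online neighbours, lost.
No further seizures.

N19, N7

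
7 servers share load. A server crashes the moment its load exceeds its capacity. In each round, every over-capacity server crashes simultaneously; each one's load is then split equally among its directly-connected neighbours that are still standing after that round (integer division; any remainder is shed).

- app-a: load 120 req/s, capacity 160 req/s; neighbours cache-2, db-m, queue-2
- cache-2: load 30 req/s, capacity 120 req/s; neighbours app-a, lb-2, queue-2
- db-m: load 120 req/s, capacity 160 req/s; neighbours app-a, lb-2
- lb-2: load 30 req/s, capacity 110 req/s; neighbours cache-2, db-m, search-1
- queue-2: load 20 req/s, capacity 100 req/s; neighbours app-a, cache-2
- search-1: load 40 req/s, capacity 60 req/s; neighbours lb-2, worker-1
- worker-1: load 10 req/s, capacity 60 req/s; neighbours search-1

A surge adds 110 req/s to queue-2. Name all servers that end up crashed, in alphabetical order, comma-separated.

Round 1 — queue-2 at 130 > 100. queue-2 crashes.
  queue-2 sheds 130 req/s to app-a, cache-2: 65 each.
    app-a: 120+65 = 185 > 160
    cache-2: 30+65 = 95 ≤ 120
Round 2 — app-a crashes.
  app-a sheds 185 req/s to cache-2, db-m: 92 each (1 lost).
    cache-2: 95+92 = 187 > 120
    db-m: 120+92 = 212 > 160
Round 3 — cache-2, db-m crash.
  cache-2 sheds 187 req/s to lb-2: 187 each.
    lb-2: 30+187 = 217 > 110
  db-m sheds 212 req/s to lb-2: 212 each.
    lb-2: 217+212 = 429 > 110
Round 4 — lb-2 crashes.
  lb-2 sheds 429 req/s to search-1: 429 each.
    search-1: 40+429 = 469 > 60
Round 5 — search-1 crashes.
  search-1 sheds 469 req/s to worker-1: 469 each.
    worker-1: 10+469 = 479 > 60
Round 6 — worker-1 crashes.
  worker-1 sheds 479 req/s: no online neighbours, lost.
No further crashes.

app-a, cache-2, db-m, lb-2, queue-2, search-1, worker-1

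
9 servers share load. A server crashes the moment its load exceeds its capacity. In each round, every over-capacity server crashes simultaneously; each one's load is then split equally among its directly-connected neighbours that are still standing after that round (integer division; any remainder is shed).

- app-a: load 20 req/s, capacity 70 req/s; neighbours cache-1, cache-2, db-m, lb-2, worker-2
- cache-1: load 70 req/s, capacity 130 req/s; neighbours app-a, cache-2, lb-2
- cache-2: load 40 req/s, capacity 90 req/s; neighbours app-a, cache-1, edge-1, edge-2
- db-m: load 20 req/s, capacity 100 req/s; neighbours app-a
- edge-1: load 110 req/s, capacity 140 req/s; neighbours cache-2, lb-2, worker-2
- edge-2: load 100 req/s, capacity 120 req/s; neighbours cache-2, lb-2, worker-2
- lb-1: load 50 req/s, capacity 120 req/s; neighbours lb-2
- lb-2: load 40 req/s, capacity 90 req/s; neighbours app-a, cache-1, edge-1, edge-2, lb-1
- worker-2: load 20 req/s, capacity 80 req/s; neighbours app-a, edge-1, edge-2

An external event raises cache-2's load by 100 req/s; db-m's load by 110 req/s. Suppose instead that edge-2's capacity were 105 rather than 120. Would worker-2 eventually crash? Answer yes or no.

With edge-2's capacity at 105:
Round 1 — cache-2 at 140 > 90; db-m at 130 > 100. cache-2, db-m crash.
  cache-2 sheds 140 req/s to app-a, cache-1, edge-1, edge-2: 35 each.
    app-a: 20+35 = 55 ≤ 70
    cache-1: 70+35 = 105 ≤ 130
    edge-1: 110+35 = 145 > 140
    edge-2: 100+35 = 135 > 105
  db-m sheds 130 req/s to app-a: 130 each.
    app-a: 55+130 = 185 > 70
Round 2 — app-a, edge-1, edge-2 crash.
  app-a sheds 185 req/s to cache-1, lb-2, worker-2: 61 each (2 lost).
    cache-1: 105+61 = 166 > 130
    lb-2: 40+61 = 101 > 90
    worker-2: 20+61 = 81 > 80
  edge-1 sheds 145 req/s to lb-2, worker-2: 72 each (1 lost).
    lb-2: 101+72 = 173 > 90
    worker-2: 81+72 = 153 > 80
  edge-2 sheds 135 req/s to lb-2, worker-2: 67 each (1 lost).
    lb-2: 173+67 = 240 > 90
    worker-2: 153+67 = 220 > 80
Round 3 — cache-1, lb-2, worker-2 crash.
  cache-1 sheds 166 req/s: no online neighbours, lost.
  lb-2 sheds 240 req/s to lb-1: 240 each.
    lb-1: 50+240 = 290 > 120
  worker-2 sheds 220 req/s: no online neighbours, lost.
Round 4 — lb-1 crashes.
  lb-1 sheds 290 req/s: no online neighbours, lost.
No further crashes.

yes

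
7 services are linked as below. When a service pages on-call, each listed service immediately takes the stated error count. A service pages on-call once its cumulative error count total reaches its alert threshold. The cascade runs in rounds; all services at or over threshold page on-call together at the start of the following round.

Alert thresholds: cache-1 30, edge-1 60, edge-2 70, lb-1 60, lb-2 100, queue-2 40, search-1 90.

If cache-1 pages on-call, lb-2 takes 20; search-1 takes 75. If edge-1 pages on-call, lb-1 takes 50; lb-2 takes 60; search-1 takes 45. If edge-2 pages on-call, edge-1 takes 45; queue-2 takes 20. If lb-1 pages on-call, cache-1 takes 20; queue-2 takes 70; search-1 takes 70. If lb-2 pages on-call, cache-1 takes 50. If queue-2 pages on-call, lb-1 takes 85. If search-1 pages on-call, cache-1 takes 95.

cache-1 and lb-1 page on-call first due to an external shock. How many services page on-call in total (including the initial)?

4

Round 1 — cache-1, lb-1 page on-call (initial).
  lb-2: +20 → 20 < 100
  queue-2: +70 → 70 ≥ 40
  search-1: +75+70 → 145 ≥ 90
Round 2 — queue-2, search-1 page on-call.
No further pages.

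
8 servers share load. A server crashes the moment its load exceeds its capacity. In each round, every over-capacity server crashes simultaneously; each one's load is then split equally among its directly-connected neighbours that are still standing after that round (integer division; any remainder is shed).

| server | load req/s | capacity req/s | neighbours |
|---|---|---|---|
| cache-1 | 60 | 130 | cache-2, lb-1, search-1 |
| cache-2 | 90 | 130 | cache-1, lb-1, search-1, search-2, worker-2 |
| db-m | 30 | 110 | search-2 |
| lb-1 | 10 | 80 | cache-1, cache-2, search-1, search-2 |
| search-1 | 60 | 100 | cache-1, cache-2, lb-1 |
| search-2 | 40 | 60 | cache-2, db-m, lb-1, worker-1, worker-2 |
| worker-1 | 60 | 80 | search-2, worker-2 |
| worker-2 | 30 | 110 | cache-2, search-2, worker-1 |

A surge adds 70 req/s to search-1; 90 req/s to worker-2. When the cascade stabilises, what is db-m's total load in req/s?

70

Round 1 — search-1 at 130 > 100; worker-2 at 120 > 110. search-1, worker-2 crash.
  search-1 sheds 130 req/s to cache-1, cache-2, lb-1: 43 each (1 lost).
    cache-1: 60+43 = 103 ≤ 130
    cache-2: 90+43 = 133 > 130
    lb-1: 10+43 = 53 ≤ 80
  worker-2 sheds 120 req/s to cache-2, search-2, worker-1: 40 each.
    cache-2: 133+40 = 173 > 130
    search-2: 40+40 = 80 > 60
    worker-1: 60+40 = 100 > 80
Round 2 — cache-2, search-2, worker-1 crash.
  cache-2 sheds 173 req/s to cache-1, lb-1: 86 each (1 lost).
    cache-1: 103+86 = 189 > 130
    lb-1: 53+86 = 139 > 80
  search-2 sheds 80 req/s to db-m, lb-1: 40 each.
    db-m: 30+40 = 70 ≤ 110
    lb-1: 139+40 = 179 > 80
  worker-1 sheds 100 req/s: no online neighbours, lost.
Round 3 — cache-1, lb-1 crash.
  cache-1 sheds 189 req/s: no online neighbours, lost.
  lb-1 sheds 179 req/s: no online neighbours, lost.
No further crashes.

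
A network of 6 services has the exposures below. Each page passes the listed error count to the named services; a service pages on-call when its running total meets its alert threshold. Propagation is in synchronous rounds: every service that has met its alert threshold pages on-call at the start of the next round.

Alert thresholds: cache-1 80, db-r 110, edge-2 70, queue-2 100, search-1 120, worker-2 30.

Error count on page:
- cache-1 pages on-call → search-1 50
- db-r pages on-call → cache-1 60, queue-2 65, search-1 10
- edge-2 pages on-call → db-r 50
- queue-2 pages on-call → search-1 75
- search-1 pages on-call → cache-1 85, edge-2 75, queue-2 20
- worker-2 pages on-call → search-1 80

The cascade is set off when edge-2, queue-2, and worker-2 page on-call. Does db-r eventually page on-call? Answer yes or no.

no

Round 1 — edge-2, queue-2, worker-2 page on-call (initial).
  db-r: +50 → 50 < 110
  search-1: +75+80 → 155 ≥ 120
Round 2 — search-1 pages on-call.
  cache-1: +85 → 85 ≥ 80
Round 3 — cache-1 pages on-call.
No further pages.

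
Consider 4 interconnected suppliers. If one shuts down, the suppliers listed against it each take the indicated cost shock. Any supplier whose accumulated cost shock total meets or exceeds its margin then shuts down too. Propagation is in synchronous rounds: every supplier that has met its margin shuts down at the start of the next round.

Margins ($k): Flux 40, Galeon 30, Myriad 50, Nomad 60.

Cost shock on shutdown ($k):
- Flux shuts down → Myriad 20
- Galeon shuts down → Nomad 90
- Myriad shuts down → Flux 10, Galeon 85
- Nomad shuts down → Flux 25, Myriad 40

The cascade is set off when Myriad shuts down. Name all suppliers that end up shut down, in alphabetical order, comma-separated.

Galeon, Myriad, Nomad

Round 1 — Myriad shuts down (initial).
  Flux: +10 → 10 < 40
  Galeon: +85 → 85 ≥ 30
Round 2 — Galeon shuts down.
  Nomad: +90 → 90 ≥ 60
Round 3 — Nomad shuts down.
  Flux: +25 → 35 < 40
No further shutdowns.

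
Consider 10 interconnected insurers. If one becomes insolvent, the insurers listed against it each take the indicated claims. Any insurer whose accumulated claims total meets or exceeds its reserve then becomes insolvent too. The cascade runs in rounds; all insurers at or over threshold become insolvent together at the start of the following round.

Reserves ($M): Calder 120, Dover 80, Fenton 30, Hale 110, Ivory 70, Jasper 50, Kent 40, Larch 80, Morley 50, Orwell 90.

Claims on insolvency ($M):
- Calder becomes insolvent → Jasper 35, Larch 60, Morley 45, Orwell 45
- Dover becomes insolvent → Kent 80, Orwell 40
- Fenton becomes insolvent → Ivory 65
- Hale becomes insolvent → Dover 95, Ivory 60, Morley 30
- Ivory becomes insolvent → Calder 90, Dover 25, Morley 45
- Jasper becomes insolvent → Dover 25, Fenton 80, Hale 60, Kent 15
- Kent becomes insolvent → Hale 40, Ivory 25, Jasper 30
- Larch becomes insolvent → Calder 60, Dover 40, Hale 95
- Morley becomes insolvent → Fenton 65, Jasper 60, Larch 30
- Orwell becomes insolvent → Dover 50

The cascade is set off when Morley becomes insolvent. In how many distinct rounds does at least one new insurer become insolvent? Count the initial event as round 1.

2

Round 1 — Morley becomes insolvent (initial).
  Fenton: +65 → 65 ≥ 30
  Jasper: +60 → 60 ≥ 50
  Larch: +30 → 30 < 80
Round 2 — Fenton, Jasper become insolvent.
  Dover: +25 → 25 < 80
  Hale: +60 → 60 < 110
  Ivory: +65 → 65 < 70
  Kent: +15 → 15 < 40
No further insolvencies.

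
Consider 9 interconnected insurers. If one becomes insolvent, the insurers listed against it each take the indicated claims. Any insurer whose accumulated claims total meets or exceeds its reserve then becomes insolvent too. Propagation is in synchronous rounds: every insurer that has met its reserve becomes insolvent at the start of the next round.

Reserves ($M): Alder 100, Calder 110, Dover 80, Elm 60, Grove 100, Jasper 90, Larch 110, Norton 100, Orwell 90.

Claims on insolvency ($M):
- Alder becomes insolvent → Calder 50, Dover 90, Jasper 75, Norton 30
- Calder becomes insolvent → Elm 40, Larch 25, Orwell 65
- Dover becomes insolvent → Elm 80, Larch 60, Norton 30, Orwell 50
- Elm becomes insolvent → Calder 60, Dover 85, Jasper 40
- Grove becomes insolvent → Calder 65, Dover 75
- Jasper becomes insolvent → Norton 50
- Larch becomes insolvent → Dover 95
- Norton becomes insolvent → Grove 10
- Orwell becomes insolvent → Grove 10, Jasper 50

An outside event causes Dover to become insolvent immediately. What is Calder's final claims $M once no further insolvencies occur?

Round 1 — Dover becomes insolvent (initial).
  Elm: +80 → 80 ≥ 60
  Larch: +60 → 60 < 110
  Norton: +30 → 30 < 100
  Orwell: +50 → 50 < 90
Round 2 — Elm becomes insolvent.
  Calder: +60 → 60 < 110
  Jasper: +40 → 40 < 90
No further insolvencies.

60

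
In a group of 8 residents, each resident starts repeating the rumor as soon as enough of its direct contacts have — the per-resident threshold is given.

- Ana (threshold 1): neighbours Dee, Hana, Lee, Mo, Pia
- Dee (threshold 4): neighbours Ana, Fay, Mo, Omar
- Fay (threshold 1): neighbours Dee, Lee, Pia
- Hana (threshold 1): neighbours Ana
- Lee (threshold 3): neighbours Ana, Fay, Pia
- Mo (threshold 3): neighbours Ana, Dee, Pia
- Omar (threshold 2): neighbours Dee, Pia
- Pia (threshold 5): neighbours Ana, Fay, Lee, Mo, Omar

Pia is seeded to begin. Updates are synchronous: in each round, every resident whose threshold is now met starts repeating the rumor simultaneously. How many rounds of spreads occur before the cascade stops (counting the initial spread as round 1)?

Round 1 — Pia starts repeating the rumor (initial).
Round 2 — checking thresholds:
  Ana: 1 of 5 neighbours ≥ 1, starts repeating the rumor.
  Fay: 1 of 3 neighbours ≥ 1, starts repeating the rumor.
  Lee: 1 of 3 neighbours < 3, below threshold.
  Mo: 1 of 3 neighbours < 3, below threshold.
  Omar: 1 of 2 neighbours < 2, below threshold.
Round 3 — checking thresholds:
  Dee: 2 of 4 neighbours < 4, below threshold.
  Hana: 1 of 1 neighbours ≥ 1, starts repeating the rumor.
  Lee: 3 of 3 neighbours ≥ 3, starts repeating the rumor.
  Mo: 2 of 3 neighbours < 3, below threshold.
  Omar: 1 of 2 neighbours < 2, below threshold.
Round 4 — no new spreads; cascade stops.

3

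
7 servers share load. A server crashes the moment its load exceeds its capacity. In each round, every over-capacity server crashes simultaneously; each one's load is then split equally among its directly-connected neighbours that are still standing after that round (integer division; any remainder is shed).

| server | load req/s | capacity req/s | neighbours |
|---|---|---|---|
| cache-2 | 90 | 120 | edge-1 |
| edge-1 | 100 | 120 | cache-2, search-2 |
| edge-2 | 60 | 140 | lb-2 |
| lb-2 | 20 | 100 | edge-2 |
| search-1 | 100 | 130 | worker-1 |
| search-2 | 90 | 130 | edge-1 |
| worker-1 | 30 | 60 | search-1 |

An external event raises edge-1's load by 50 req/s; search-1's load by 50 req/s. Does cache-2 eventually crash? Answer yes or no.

Round 1 — edge-1 at 150 > 120; search-1 at 150 > 130. edge-1, search-1 crash.
  edge-1 sheds 150 req/s to cache-2, search-2: 75 each.
    cache-2: 90+75 = 165 > 120
    search-2: 90+75 = 165 > 130
  search-1 sheds 150 req/s to worker-1: 150 each.
    worker-1: 30+150 = 180 > 60
Round 2 — cache-2, search-2, worker-1 crash.
  cache-2 sheds 165 req/s: no online neighbours, lost.
  search-2 sheds 165 req/s: no online neighbours, lost.
  worker-1 sheds 180 req/s: no online neighbours, lost.
No further crashes.

yes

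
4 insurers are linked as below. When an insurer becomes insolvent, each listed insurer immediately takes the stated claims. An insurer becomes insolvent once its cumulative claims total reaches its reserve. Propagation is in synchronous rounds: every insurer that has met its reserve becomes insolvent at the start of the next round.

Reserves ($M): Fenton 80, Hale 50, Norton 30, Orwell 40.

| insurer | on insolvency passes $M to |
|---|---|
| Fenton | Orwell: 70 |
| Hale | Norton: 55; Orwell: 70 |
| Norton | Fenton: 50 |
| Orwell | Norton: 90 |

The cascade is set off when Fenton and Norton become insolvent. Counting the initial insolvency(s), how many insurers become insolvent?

3

Round 1 — Fenton, Norton become insolvent (initial).
  Orwell: +70 → 70 ≥ 40
Round 2 — Orwell becomes insolvent.
No further insolvencies.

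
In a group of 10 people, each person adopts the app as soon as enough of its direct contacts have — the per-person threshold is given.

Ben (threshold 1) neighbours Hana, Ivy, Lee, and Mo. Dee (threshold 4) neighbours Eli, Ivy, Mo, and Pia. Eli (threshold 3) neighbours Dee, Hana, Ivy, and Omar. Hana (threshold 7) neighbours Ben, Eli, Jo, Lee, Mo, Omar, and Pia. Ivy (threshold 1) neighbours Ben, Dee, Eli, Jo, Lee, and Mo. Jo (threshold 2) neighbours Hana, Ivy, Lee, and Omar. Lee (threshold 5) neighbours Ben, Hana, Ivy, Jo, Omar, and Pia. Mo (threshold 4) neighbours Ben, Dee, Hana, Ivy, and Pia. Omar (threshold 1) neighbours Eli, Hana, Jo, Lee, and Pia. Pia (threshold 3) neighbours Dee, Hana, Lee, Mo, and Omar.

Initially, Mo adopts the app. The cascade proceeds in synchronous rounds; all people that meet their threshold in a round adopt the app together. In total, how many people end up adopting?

3

Round 1 — Mo adopts the app (initial).
Round 2 — checking thresholds:
  Ben: 1 of 4 neighbours ≥ 1, adopts the app.
  Dee: 1 of 4 neighbours < 4, below threshold.
  Hana: 1 of 7 neighbours < 7, below threshold.
  Ivy: 1 of 6 neighbours ≥ 1, adopts the app.
  Pia: 1 of 5 neighbours < 3, below threshold.
Round 3 — no new adoptions; cascade stops.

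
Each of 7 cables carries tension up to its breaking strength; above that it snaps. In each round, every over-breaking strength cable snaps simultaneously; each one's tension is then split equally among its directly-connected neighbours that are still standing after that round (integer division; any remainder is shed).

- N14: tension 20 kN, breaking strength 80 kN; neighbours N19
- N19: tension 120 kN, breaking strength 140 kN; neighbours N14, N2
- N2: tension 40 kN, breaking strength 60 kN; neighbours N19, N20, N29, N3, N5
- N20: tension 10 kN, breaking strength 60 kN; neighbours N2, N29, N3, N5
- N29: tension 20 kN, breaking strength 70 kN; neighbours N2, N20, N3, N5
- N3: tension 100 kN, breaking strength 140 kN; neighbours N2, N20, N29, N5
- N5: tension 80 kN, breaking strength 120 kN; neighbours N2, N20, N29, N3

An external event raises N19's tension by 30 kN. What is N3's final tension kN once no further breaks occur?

128

Round 1 — N19 at 150 > 140. N19 snaps.
  N19 sheds 150 kN to N14, N2: 75 each.
    N14: 20+75 = 95 > 80
    N2: 40+75 = 115 > 60
Round 2 — N14, N2 snap.
  N14 sheds 95 kN: no online neighbours, lost.
  N2 sheds 115 kN to N20, N29, N3, N5: 28 each (3 lost).
    N20: 10+28 = 38 ≤ 60
    N29: 20+28 = 48 ≤ 70
    N3: 100+28 = 128 ≤ 140
    N5: 80+28 = 108 ≤ 120
No further breaks.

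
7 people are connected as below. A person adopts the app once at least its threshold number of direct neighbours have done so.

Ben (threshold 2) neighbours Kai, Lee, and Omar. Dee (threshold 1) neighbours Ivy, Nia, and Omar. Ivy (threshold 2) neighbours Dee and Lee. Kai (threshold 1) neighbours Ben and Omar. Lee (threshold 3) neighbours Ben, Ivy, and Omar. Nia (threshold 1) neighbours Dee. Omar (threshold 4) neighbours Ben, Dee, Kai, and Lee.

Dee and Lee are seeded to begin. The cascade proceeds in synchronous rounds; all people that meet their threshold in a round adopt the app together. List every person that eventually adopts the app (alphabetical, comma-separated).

Round 1 — Dee, Lee adopt the app (initial).
Round 2 — checking thresholds:
  Ben: 1 of 3 neighbours < 2, below threshold.
  Ivy: 2 of 2 neighbours ≥ 2, adopts the app.
  Nia: 1 of 1 neighbours ≥ 1, adopts the app.
  Omar: 2 of 4 neighbours < 4, below threshold.
Round 3 — no new adoptions; cascade stops.

Dee, Ivy, Lee, Nia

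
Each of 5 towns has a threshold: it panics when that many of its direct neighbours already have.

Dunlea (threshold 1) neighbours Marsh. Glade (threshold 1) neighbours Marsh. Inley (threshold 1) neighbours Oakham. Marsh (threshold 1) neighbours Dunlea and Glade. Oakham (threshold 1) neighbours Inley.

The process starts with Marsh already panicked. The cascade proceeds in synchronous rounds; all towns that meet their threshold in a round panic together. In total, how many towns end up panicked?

Round 1 — Marsh panics (initial).
Round 2 — checking thresholds:
  Dunlea: 1 of 1 neighbours ≥ 1, panics.
  Glade: 1 of 1 neighbours ≥ 1, panics.
Round 3 — no new panics; cascade stops.

3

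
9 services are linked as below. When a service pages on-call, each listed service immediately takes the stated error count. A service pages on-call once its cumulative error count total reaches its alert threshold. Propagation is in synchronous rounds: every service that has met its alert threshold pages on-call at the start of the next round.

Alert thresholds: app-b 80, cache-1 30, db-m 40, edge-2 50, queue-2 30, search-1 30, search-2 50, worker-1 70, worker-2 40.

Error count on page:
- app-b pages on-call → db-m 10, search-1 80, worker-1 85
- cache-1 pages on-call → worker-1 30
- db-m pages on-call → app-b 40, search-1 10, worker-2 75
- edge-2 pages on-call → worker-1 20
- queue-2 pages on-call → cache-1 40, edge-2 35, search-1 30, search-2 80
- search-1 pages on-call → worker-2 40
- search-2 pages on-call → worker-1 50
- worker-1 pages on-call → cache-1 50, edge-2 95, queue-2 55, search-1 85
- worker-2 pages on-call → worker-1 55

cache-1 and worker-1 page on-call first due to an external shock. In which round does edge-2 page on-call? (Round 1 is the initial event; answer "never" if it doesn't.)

Round 1 — cache-1, worker-1 page on-call (initial).
  edge-2: +95 → 95 ≥ 50
  queue-2: +55 → 55 ≥ 30
  search-1: +85 → 85 ≥ 30
Round 2 — edge-2, queue-2, search-1 page on-call.
  search-2: +80 → 80 ≥ 50
  worker-2: +40 → 40 ≥ 40
Round 3 — search-2, worker-2 page on-call.
No further pages.

2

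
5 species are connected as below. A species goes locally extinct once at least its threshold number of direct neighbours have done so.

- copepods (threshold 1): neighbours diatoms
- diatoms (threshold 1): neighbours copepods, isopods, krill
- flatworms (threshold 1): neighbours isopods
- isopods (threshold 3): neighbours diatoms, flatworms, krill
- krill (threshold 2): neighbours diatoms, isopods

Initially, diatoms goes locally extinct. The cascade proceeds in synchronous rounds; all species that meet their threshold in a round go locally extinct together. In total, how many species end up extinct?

Round 1 — diatoms goes locally extinct (initial).
Round 2 — checking thresholds:
  copepods: 1 of 1 neighbours ≥ 1, goes locally extinct.
  isopods: 1 of 3 neighbours < 3, holds.
  krill: 1 of 2 neighbours < 2, holds.
Round 3 — no new extinctions; cascade stops.

2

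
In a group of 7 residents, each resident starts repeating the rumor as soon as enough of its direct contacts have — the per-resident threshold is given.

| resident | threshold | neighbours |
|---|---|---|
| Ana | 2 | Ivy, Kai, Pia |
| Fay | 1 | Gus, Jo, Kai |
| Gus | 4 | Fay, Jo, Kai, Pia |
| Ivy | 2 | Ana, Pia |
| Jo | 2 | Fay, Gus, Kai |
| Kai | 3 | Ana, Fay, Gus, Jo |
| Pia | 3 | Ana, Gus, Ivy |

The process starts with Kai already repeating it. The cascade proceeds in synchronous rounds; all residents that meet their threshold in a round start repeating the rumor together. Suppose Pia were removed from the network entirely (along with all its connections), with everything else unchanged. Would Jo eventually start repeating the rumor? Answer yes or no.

With Pia removed:
Round 1 — Kai starts repeating the rumor (initial).
Round 2 — checking thresholds:
  Ana: 1 of 2 neighbours < 2, below threshold.
  Fay: 1 of 3 neighbours ≥ 1, starts repeating the rumor.
  Gus: 1 of 3 neighbours < 4, below threshold.
  Jo: 1 of 3 neighbours < 2, below threshold.
Round 3 — checking thresholds:
  Ana: 1 of 2 neighbours < 2, below threshold.
  Gus: 2 of 3 neighbours < 4, below threshold.
  Jo: 2 of 3 neighbours ≥ 2, starts repeating the rumor.
Round 4 — no new spreads; cascade stops.

yes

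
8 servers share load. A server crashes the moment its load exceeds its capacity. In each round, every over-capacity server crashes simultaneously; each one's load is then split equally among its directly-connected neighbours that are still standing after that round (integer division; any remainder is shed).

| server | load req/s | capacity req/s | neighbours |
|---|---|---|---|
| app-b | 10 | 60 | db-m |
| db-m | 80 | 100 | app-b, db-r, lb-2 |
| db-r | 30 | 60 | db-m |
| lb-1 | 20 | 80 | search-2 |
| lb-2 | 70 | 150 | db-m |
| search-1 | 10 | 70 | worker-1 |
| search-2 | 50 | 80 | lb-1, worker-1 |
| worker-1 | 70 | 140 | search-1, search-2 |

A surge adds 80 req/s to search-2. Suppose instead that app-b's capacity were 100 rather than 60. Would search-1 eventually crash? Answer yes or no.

no

With app-b's capacity at 100:
Round 1 — search-2 at 130 > 80. search-2 crashes.
  search-2 sheds 130 req/s to lb-1, worker-1: 65 each.
    lb-1: 20+65 = 85 > 80
    worker-1: 70+65 = 135 ≤ 140
Round 2 — lb-1 crashes.
  lb-1 sheds 85 req/s: no online neighbours, lost.
No further crashes.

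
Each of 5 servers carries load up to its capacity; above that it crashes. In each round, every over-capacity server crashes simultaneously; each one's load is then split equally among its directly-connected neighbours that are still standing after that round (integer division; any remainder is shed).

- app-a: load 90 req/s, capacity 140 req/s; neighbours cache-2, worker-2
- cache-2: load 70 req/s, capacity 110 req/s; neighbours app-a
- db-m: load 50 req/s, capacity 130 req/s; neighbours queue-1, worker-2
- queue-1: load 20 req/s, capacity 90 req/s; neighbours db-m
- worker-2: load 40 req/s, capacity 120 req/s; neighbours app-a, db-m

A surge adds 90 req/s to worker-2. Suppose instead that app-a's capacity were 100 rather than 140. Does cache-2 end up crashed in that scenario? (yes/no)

yes

With app-a's capacity at 100:
Round 1 — worker-2 at 130 > 120. worker-2 crashes.
  worker-2 sheds 130 req/s to app-a, db-m: 65 each.
    app-a: 90+65 = 155 > 100
    db-m: 50+65 = 115 ≤ 130
Round 2 — app-a crashes.
  app-a sheds 155 req/s to cache-2: 155 each.
    cache-2: 70+155 = 225 > 110
Round 3 — cache-2 crashes.
  cache-2 sheds 225 req/s: no online neighbours, lost.
No further crashes.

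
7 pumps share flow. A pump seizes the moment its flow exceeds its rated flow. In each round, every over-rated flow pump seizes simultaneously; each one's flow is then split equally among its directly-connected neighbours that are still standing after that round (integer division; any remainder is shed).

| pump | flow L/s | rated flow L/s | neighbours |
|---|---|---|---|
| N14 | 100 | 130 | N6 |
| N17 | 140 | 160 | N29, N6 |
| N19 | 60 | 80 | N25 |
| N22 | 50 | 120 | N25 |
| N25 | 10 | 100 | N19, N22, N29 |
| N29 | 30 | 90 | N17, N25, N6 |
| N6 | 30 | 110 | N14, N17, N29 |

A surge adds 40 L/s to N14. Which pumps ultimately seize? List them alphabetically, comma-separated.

Round 1 — N14 at 140 > 130. N14 seizes.
  N14 sheds 140 L/s to N6: 140 each.
    N6: 30+140 = 170 > 110
Round 2 — N6 seizes.
  N6 sheds 170 L/s to N17, N29: 85 each.
    N17: 140+85 = 225 > 160
    N29: 30+85 = 115 > 90
Round 3 — N17, N29 seize.
  N17 sheds 225 L/s: no online neighbours, lost.
  N29 sheds 115 L/s to N25: 115 each.
    N25: 10+115 = 125 > 100
Round 4 — N25 seizes.
  N25 sheds 125 L/s to N19, N22: 62 each (1 lost).
    N19: 60+62 = 122 > 80
    N22: 50+62 = 112 ≤ 120
Round 5 — N19 seizes.
  N19 sheds 122 L/s: no online neighbours, lost.
No further seizures.

N14, N17, N19, N25, N29, N6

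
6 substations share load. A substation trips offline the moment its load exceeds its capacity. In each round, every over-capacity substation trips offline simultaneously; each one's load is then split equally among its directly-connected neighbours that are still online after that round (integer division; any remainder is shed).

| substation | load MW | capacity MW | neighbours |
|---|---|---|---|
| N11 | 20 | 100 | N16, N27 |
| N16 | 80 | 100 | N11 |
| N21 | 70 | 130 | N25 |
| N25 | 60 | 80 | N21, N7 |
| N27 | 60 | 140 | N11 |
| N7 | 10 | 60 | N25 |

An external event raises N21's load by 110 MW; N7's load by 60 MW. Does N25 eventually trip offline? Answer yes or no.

Round 1 — N21 at 180 > 130; N7 at 70 > 60. N21, N7 trip offline.
  N21 sheds 180 MW to N25: 180 each.
    N25: 60+180 = 240 > 80
  N7 sheds 70 MW to N25: 70 each.
    N25: 240+70 = 310 > 80
Round 2 — N25 trips offline.
  N25 sheds 310 MW: no online neighbours, lost.
No further trips.

yes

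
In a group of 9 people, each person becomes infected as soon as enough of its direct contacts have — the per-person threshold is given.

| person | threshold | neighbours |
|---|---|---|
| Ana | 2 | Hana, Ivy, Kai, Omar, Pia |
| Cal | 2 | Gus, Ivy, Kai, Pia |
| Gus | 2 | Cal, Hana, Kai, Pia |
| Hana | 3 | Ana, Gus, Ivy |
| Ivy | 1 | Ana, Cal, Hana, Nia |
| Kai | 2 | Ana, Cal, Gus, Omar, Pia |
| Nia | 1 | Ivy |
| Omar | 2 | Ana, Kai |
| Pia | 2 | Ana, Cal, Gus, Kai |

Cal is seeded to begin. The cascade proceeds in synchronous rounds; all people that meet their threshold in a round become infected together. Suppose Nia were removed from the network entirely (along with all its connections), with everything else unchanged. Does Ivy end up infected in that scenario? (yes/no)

With Nia removed:
Round 1 — Cal becomes infected (initial).
Round 2 — checking thresholds:
  Gus: 1 of 4 neighbours < 2, holds.
  Ivy: 1 of 3 neighbours ≥ 1, becomes infected.
  Kai: 1 of 5 neighbours < 2, holds.
  Pia: 1 of 4 neighbours < 2, holds.
Round 3 — no new infections; cascade stops.

yes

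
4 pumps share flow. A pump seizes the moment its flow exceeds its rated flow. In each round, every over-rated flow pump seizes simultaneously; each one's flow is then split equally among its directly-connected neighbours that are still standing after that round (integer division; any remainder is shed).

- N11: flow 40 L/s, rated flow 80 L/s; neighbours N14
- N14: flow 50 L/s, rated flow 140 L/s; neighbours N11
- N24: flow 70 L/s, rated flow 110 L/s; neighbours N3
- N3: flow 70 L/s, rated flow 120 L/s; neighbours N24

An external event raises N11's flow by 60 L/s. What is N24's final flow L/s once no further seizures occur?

70

Round 1 — N11 at 100 > 80. N11 seizes.
  N11 sheds 100 L/s to N14: 100 each.
    N14: 50+100 = 150 > 140
Round 2 — N14 seizes.
  N14 sheds 150 L/s: no online neighbours, lost.
No further seizures.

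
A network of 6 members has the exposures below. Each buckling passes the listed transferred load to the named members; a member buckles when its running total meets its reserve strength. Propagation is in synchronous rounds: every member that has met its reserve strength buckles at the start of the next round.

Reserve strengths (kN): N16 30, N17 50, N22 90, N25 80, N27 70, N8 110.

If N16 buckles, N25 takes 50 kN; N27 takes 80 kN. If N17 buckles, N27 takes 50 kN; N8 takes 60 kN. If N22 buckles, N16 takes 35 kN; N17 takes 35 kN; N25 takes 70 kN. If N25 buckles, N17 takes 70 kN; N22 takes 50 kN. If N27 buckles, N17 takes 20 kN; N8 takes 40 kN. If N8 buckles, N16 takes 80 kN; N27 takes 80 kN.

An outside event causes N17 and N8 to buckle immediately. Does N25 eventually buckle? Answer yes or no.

Round 1 — N17, N8 buckle (initial).
  N16: +80 → 80 ≥ 30
  N27: +50+80 → 130 ≥ 70
Round 2 — N16, N27 buckle.
  N25: +50 → 50 < 80
No further bucklings.

no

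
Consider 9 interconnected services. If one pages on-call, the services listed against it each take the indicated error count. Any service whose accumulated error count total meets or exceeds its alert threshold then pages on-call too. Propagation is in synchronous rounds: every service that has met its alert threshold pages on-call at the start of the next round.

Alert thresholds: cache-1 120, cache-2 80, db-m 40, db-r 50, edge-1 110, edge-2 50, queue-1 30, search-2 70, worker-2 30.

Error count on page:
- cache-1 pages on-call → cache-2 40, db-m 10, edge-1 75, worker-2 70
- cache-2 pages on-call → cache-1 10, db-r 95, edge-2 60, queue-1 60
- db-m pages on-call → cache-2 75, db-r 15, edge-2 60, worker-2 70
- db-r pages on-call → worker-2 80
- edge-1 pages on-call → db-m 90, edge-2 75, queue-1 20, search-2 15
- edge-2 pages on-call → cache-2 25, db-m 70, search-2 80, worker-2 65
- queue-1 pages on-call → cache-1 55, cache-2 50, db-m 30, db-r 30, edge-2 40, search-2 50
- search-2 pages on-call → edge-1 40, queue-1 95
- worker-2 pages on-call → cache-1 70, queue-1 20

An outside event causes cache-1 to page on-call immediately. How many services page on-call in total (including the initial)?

2

Round 1 — cache-1 pages on-call (initial).
  cache-2: +40 → 40 < 80
  db-m: +10 → 10 < 40
  edge-1: +75 → 75 < 110
  worker-2: +70 → 70 ≥ 30
Round 2 — worker-2 pages on-call.
  queue-1: +20 → 20 < 30
No further pages.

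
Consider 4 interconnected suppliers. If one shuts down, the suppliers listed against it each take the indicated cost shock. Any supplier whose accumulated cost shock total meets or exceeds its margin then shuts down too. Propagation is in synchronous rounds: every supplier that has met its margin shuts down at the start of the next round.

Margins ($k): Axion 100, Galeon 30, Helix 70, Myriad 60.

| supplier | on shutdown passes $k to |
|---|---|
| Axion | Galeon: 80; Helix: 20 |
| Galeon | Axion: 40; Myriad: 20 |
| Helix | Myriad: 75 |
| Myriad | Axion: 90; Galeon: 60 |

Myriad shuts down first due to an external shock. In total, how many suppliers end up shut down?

Round 1 — Myriad shuts down (initial).
  Axion: +90 → 90 < 100
  Galeon: +60 → 60 ≥ 30
Round 2 — Galeon shuts down.
  Axion: +40 → 130 ≥ 100
Round 3 — Axion shuts down.
  Helix: +20 → 20 < 70
No further shutdowns.

3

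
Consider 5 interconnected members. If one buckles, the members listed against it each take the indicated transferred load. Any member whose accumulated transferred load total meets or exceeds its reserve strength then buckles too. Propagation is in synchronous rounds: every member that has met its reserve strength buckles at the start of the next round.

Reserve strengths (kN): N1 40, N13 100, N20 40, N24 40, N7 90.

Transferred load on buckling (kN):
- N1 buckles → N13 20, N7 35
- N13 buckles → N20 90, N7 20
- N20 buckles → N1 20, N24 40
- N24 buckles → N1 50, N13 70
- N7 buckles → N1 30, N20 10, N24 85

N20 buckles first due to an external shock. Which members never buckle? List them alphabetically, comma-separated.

Round 1 — N20 buckles (initial).
  N1: +20 → 20 < 40
  N24: +40 → 40 ≥ 40
Round 2 — N24 buckles.
  N1: +50 → 70 ≥ 40
  N13: +70 → 70 < 100
Round 3 — N1 buckles.
  N13: +20 → 90 < 100
  N7: +35 → 35 < 90
No further bucklings.

N13, N7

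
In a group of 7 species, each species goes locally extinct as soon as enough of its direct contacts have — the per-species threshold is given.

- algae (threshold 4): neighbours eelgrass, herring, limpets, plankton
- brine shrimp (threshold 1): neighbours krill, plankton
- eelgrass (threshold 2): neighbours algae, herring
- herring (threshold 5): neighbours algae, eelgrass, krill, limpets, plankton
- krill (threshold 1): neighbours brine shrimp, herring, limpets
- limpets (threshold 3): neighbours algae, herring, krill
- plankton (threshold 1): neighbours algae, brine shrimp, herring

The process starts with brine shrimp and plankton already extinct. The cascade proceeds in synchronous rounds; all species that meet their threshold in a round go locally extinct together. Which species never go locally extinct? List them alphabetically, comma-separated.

Round 1 — brine shrimp, plankton go locally extinct (initial).
Round 2 — checking thresholds:
  algae: 1 of 4 neighbours < 4, not yet.
  herring: 1 of 5 neighbours < 5, not yet.
  krill: 1 of 3 neighbours ≥ 1, goes locally extinct.
Round 3 — no new extinctions; cascade stops.

algae, eelgrass, herring, limpets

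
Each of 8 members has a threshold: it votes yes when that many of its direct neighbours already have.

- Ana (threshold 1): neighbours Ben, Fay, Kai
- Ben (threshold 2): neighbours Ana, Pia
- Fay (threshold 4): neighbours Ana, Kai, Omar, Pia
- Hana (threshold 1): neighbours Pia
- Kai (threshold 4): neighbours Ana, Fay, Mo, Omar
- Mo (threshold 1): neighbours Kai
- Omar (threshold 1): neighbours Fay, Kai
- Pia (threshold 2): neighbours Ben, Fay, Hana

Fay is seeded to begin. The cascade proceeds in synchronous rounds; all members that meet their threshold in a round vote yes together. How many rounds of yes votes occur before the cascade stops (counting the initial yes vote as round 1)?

2

Round 1 — Fay votes yes (initial).
Round 2 — checking thresholds:
  Ana: 1 of 3 neighbours ≥ 1, votes yes.
  Kai: 1 of 4 neighbours < 4, below threshold.
  Omar: 1 of 2 neighbours ≥ 1, votes yes.
  Pia: 1 of 3 neighbours < 2, below threshold.
Round 3 — no new yes votes; cascade stops.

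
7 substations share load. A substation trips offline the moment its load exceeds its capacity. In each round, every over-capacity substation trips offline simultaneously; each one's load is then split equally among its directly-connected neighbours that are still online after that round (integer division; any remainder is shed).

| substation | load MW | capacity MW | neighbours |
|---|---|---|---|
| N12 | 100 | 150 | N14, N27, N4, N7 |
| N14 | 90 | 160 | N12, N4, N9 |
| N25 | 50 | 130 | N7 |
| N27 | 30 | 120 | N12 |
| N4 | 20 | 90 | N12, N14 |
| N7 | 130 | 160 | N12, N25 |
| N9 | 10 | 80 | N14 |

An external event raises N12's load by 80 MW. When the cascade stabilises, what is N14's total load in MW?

Round 1 — N12 at 180 > 150. N12 trips offline.
  N12 sheds 180 MW to N14, N27, N4, N7: 45 each.
    N14: 90+45 = 135 ≤ 160
    N27: 30+45 = 75 ≤ 120
    N4: 20+45 = 65 ≤ 90
    N7: 130+45 = 175 > 160
Round 2 — N7 trips offline.
  N7 sheds 175 MW to N25: 175 each.
    N25: 50+175 = 225 > 130
Round 3 — N25 trips offline.
  N25 sheds 225 MW: no online neighbours, lost.
No further trips.

135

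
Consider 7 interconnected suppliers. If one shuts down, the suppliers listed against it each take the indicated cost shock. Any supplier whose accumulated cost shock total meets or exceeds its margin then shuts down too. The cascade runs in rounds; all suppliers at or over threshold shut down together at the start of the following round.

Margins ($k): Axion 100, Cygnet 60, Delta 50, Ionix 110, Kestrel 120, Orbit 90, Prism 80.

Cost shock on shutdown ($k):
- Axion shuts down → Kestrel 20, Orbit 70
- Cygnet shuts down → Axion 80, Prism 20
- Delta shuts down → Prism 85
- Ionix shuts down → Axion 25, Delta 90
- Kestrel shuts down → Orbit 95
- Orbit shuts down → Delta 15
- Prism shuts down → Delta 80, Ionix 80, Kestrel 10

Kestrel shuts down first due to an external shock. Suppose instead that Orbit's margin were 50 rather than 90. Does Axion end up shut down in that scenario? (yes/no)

With Orbit's margin at 50:
Round 1 — Kestrel shuts down (initial).
  Orbit: +95 → 95 ≥ 50
Round 2 — Orbit shuts down.
  Delta: +15 → 15 < 50
No further shutdowns.

no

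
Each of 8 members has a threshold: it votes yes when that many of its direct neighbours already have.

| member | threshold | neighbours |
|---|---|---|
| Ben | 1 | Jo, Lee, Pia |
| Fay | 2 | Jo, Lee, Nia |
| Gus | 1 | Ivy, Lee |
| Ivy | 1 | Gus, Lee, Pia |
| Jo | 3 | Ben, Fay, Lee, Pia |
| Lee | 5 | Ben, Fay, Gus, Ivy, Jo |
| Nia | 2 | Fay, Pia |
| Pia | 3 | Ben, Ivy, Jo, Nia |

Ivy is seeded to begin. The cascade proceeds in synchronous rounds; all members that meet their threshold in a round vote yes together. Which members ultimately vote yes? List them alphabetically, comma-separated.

Gus, Ivy

Round 1 — Ivy votes yes (initial).
Round 2 — checking thresholds:
  Gus: 1 of 2 neighbours ≥ 1, votes yes.
  Lee: 1 of 5 neighbours < 5, below threshold.
  Pia: 1 of 4 neighbours < 3, below threshold.
Round 3 — no new yes votes; cascade stops.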